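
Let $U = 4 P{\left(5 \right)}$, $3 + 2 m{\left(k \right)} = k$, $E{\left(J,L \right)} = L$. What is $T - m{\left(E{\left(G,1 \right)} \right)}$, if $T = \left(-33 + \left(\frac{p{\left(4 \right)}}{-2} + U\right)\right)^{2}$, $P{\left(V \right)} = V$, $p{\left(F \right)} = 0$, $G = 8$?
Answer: $170$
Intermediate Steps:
$m{\left(k \right)} = - \frac{3}{2} + \frac{k}{2}$
$U = 20$ ($U = 4 \cdot 5 = 20$)
$T = 169$ ($T = \left(-33 + \left(\frac{0}{-2} + 20\right)\right)^{2} = \left(-33 + \left(0 \left(- \frac{1}{2}\right) + 20\right)\right)^{2} = \left(-33 + \left(0 + 20\right)\right)^{2} = \left(-33 + 20\right)^{2} = \left(-13\right)^{2} = 169$)
$T - m{\left(E{\left(G,1 \right)} \right)} = 169 - \left(- \frac{3}{2} + \frac{1}{2} \cdot 1\right) = 169 - \left(- \frac{3}{2} + \frac{1}{2}\right) = 169 - -1 = 169 + 1 = 170$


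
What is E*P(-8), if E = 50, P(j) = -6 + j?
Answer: -700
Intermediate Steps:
E*P(-8) = 50*(-6 - 8) = 50*(-14) = -700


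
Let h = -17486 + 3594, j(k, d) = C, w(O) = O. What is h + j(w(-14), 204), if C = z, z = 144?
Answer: -13748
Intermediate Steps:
C = 144
j(k, d) = 144
h = -13892
h + j(w(-14), 204) = -13892 + 144 = -13748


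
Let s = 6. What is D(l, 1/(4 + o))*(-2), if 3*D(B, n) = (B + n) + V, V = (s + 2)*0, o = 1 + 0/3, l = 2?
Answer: -22/15 ≈ -1.4667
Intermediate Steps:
o = 1 (o = 1 + 0*(1/3) = 1 + 0 = 1)
V = 0 (V = (6 + 2)*0 = 8*0 = 0)
D(B, n) = B/3 + n/3 (D(B, n) = ((B + n) + 0)/3 = (B + n)/3 = B/3 + n/3)
D(l, 1/(4 + o))*(-2) = ((1/3)*2 + 1/(3*(4 + 1)))*(-2) = (2/3 + (1/3)/5)*(-2) = (2/3 + (1/3)*(1/5))*(-2) = (2/3 + 1/15)*(-2) = (11/15)*(-2) = -22/15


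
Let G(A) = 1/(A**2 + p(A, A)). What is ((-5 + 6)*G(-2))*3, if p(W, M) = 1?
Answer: 3/5 ≈ 0.60000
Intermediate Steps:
G(A) = 1/(1 + A**2) (G(A) = 1/(A**2 + 1) = 1/(1 + A**2))
((-5 + 6)*G(-2))*3 = ((-5 + 6)/(1 + (-2)**2))*3 = (1/(1 + 4))*3 = (1/5)*3 = 3/5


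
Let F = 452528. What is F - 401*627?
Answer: 201101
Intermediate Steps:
F - 401*627 = 452528 - 401*627 = 452528 - 251427 = 201101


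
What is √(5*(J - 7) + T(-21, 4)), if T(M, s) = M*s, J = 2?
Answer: I*√109 ≈ 10.44*I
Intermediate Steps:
√(5*(J - 7) + T(-21, 4)) = √(5*(2 - 7) - 21*4) = √(5*(-5) - 84) = √(-25 - 84) = √(-109) = I*√109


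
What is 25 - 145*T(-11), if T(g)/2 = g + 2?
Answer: 2635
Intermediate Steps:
T(g) = 4 + 2*g (T(g) = 2*(g + 2) = 2*(2 + g) = 4 + 2*g)
25 - 145*T(-11) = 25 - 145*(4 + 2*(-11)) = 25 - 145*(4 - 22) = 25 - 145*(-18) = 25 + 2610 = 2635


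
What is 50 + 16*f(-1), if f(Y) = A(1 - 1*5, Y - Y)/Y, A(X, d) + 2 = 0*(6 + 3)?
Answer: 82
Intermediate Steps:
A(X, d) = -2 (A(X, d) = -2 + 0*(6 + 3) = -2 + 0*9 = -2 + 0 = -2)
f(Y) = -2/Y
50 + 16*f(-1) = 50 + 16*(-2/(-1)) = 50 + 16*(-2*(-1)) = 50 + 16*2 = 50 + 32 = 82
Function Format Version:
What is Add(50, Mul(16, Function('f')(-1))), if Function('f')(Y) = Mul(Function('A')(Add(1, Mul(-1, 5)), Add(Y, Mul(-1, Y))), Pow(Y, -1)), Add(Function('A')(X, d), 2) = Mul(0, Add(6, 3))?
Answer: 82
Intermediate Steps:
Function('A')(X, d) = -2 (Function('A')(X, d) = Add(-2, Mul(0, Add(6, 3))) = Add(-2, Mul(0, 9)) = Add(-2, 0) = -2)
Function('f')(Y) = Mul(-2, Pow(Y, -1))
Add(50, Mul(16, Function('f')(-1))) = Add(50, Mul(16, Mul(-2, Pow(-1, -1)))) = Add(50, Mul(16, Mul(-2, -1))) = Add(50, Mul(16, 2)) = Add(50, 32) = 82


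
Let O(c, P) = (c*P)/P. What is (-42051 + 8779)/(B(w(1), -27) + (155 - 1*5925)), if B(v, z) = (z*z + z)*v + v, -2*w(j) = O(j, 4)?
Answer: 66544/12243 ≈ 5.4353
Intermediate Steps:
O(c, P) = c (O(c, P) = (P*c)/P = c)
w(j) = -j/2
B(v, z) = v + v*(z + z²) (B(v, z) = (z² + z)*v + v = (z + z²)*v + v = v*(z + z²) + v = v + v*(z + z²))
(-42051 + 8779)/(B(w(1), -27) + (155 - 1*5925)) = (-42051 + 8779)/((-½*1)*(1 - 27 + (-27)²) + (155 - 1*5925)) = -33272/(-(1 - 27 + 729)/2 + (155 - 5925)) = -33272/(-½*703 - 5770) = -33272/(-703/2 - 5770) = -33272/(-12243/2) = -33272*(-2/12243) = 66544/12243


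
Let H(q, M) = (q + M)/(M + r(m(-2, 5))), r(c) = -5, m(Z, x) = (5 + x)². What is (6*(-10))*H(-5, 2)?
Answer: -60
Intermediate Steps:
H(q, M) = (M + q)/(-5 + M) (H(q, M) = (q + M)/(M - 5) = (M + q)/(-5 + M))
(6*(-10))*H(-5, 2) = (6*(-10))*((2 - 5)/(-5 + 2)) = -60*(-3)/(-3) = -(-20)*(-3) = -60*1 = -60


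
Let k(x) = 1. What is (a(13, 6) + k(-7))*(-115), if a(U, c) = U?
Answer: -1610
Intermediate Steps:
(a(13, 6) + k(-7))*(-115) = (13 + 1)*(-115) = 14*(-115) = -1610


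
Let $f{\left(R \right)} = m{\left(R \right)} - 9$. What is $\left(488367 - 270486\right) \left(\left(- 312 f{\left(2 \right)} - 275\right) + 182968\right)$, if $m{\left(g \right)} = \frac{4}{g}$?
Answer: $40281185637$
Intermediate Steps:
$f{\left(R \right)} = -9 + \frac{4}{R}$ ($f{\left(R \right)} = \frac{4}{R} - 9 = -9 + \frac{4}{R}$)
$\left(488367 - 270486\right) \left(\left(- 312 f{\left(2 \right)} - 275\right) + 182968\right) = \left(488367 - 270486\right) \left(\left(- 312 \left(-9 + \frac{4}{2}\right) - 275\right) + 182968\right) = 217881 \left(\left(- 312 \left(-9 + 4 \cdot \frac{1}{2}\right) - 275\right) + 182968\right) = 217881 \left(\left(- 312 \left(-9 + 2\right) - 275\right) + 182968\right) = 217881 \left(\left(\left(-312\right) \left(-7\right) - 275\right) + 182968\right) = 217881 \left(\left(2184 - 275\right) + 182968\right) = 217881 \left(1909 + 182968\right) = 217881 \cdot 184877 = 40281185637$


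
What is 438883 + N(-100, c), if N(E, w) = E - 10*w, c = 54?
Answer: 438243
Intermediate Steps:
438883 + N(-100, c) = 438883 + (-100 - 10*54) = 438883 + (-100 - 540) = 438883 - 640 = 438243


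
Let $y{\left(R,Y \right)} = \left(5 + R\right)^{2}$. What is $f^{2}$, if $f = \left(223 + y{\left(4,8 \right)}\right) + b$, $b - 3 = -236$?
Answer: $5041$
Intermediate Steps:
$b = -233$ ($b = 3 - 236 = -233$)
$f = 71$ ($f = \left(223 + \left(5 + 4\right)^{2}\right) - 233 = \left(223 + 9^{2}\right) - 233 = \left(223 + 81\right) - 233 = 304 - 233 = 71$)
$f^{2} = 71^{2} = 5041$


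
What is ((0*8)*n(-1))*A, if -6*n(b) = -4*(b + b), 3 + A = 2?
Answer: 0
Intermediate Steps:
A = -1 (A = -3 + 2 = -1)
n(b) = 4*b/3 (n(b) = -(-2)*(b + b)/3 = -(-2)*2*b/3 = -(-4)*b/3 = 4*b/3)
((0*8)*n(-1))*A = ((0*8)*((4/3)*(-1)))*(-1) = (0*(-4/3))*(-1) = 0*(-1) = 0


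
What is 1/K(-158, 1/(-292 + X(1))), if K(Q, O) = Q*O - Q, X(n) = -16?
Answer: 154/24411 ≈ 0.0063086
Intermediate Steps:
K(Q, O) = -Q + O*Q (K(Q, O) = O*Q - Q = -Q + O*Q)
1/K(-158, 1/(-292 + X(1))) = 1/(-158*(-1 + 1/(-292 - 16))) = 1/(-158*(-1 + 1/(-308))) = 1/(-158*(-1 - 1/308)) = 1/(-158*(-309/308)) = 1/(24411/154) = 154/24411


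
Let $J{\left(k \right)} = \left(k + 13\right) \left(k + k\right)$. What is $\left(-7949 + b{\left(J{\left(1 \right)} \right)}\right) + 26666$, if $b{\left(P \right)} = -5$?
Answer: $18712$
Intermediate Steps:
$J{\left(k \right)} = 2 k \left(13 + k\right)$ ($J{\left(k \right)} = \left(13 + k\right) 2 k = 2 k \left(13 + k\right)$)
$\left(-7949 + b{\left(J{\left(1 \right)} \right)}\right) + 26666 = \left(-7949 - 5\right) + 26666 = -7954 + 26666 = 18712$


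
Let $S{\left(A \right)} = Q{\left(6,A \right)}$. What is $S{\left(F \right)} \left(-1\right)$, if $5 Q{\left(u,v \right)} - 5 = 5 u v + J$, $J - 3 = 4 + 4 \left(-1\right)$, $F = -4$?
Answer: $\frac{112}{5} \approx 22.4$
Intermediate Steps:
$J = 3$ ($J = 3 + \left(4 + 4 \left(-1\right)\right) = 3 + \left(4 - 4\right) = 3 + 0 = 3$)
$Q{\left(u,v \right)} = \frac{8}{5} + u v$ ($Q{\left(u,v \right)} = 1 + \frac{5 u v + 3}{5} = 1 + \frac{3 + 5 u v}{5} = 1 + \left(\frac{3}{5} + u v\right) = \frac{8}{5} + u v$)
$S{\left(A \right)} = \frac{8}{5} + 6 A$
$S{\left(F \right)} \left(-1\right) = \left(\frac{8}{5} + 6 \left(-4\right)\right) \left(-1\right) = \left(\frac{8}{5} - 24\right) \left(-1\right) = \left(- \frac{112}{5}\right) \left(-1\right) = \frac{112}{5}$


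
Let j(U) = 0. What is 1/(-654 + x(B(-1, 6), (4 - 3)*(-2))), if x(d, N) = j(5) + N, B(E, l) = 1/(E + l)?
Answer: -1/656 ≈ -0.0015244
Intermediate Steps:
x(d, N) = N (x(d, N) = 0 + N = N)
1/(-654 + x(B(-1, 6), (4 - 3)*(-2))) = 1/(-654 + (4 - 3)*(-2)) = 1/(-654 + 1*(-2)) = 1/(-654 - 2) = 1/(-656) = -1/656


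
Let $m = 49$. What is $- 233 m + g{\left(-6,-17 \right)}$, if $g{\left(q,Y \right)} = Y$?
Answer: $-11434$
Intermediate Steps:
$- 233 m + g{\left(-6,-17 \right)} = \left(-233\right) 49 - 17 = -11417 - 17 = -11434$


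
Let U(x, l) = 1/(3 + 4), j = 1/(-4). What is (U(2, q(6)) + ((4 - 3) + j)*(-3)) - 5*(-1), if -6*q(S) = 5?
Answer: 81/28 ≈ 2.8929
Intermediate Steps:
j = -1/4 ≈ -0.25000
q(S) = -5/6 (q(S) = -1/6*5 = -5/6)
U(x, l) = 1/7
(U(2, q(6)) + ((4 - 3) + j)*(-3)) - 5*(-1) = (1/7 + ((4 - 3) - 1/4)*(-3)) - 5*(-1) = (1/7 + (1 - 1/4)*(-3)) + 5 = (1/7 + (3/4)*(-3)) + 5 = (1/7 - 9/4) + 5 = -59/28 + 5 = 81/28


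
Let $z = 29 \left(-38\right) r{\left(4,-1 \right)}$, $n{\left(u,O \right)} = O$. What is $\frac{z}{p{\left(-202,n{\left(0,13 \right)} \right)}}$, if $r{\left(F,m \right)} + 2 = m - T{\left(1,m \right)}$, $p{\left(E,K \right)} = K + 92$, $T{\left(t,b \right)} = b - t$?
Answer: $\frac{1102}{105} \approx 10.495$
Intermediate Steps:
$p{\left(E,K \right)} = 92 + K$
$r{\left(F,m \right)} = -1$ ($r{\left(F,m \right)} = -2 + \left(m - \left(m - 1\right)\right) = -2 + \left(m - \left(-1 + m\right)\right) = -2 + 1 = -1$)
$z = 1102$ ($z = 29 \left(-38\right) \left(-1\right) = \left(-1102\right) \left(-1\right) = 1102$)
$\frac{z}{p{\left(-202,n{\left(0,13 \right)} \right)}} = \frac{1102}{92 + 13} = \frac{1102}{105}$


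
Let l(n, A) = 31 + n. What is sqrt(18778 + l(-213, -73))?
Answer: 2*sqrt(4649) ≈ 136.37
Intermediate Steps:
sqrt(18778 + l(-213, -73)) = sqrt(18778 + (31 - 213)) = sqrt(18778 - 182) = sqrt(18596) = 2*sqrt(4649)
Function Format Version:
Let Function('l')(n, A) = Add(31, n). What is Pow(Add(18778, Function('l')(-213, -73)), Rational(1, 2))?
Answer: Mul(2, Pow(4649, Rational(1, 2))) ≈ 136.37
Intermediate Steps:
Pow(Add(18778, Function('l')(-213, -73)), Rational(1, 2)) = Pow(Add(18778, Add(31, -213)), Rational(1, 2)) = Pow(Add(18778, -182), Rational(1, 2)) = Pow(18596, Rational(1, 2)) = Mul(2, Pow(4649, Rational(1, 2)))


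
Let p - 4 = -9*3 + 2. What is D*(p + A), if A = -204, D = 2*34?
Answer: -15300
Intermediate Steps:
D = 68
p = -21 (p = 4 + (-9*3 + 2) = 4 + (-27 + 2) = 4 - 25 = -21)
D*(p + A) = 68*(-21 - 204) = 68*(-225) = -15300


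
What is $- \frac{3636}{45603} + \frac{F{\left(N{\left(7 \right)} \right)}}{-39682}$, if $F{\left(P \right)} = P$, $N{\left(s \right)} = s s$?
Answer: $- \frac{16279811}{201068694} \approx -0.080966$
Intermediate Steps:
$N{\left(s \right)} = s^{2}$
$- \frac{3636}{45603} + \frac{F{\left(N{\left(7 \right)} \right)}}{-39682} = - \frac{3636}{45603} + \frac{7^{2}}{-39682} = \left(-3636\right) \frac{1}{45603} + 49 \left(- \frac{1}{39682}\right) = - \frac{404}{5067} - \frac{49}{39682} = - \frac{16279811}{201068694}$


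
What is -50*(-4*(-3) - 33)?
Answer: 1050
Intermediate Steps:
-50*(-4*(-3) - 33) = -50*(12 - 33) = -50*(-21) = 1050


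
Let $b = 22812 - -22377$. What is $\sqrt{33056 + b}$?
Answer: $\sqrt{78245} \approx 279.72$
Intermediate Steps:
$b = 45189$ ($b = 22812 + 22377 = 45189$)
$\sqrt{33056 + b} = \sqrt{33056 + 45189} = \sqrt{78245}$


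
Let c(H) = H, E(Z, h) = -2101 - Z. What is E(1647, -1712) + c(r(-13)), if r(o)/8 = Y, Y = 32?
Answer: -3492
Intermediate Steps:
r(o) = 256 (r(o) = 8*32 = 256)
E(1647, -1712) + c(r(-13)) = (-2101 - 1*1647) + 256 = (-2101 - 1647) + 256 = -3748 + 256 = -3492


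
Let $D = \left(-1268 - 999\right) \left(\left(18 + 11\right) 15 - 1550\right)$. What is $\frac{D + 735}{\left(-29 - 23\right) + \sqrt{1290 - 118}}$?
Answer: $- \frac{32869720}{383} - \frac{1264220 \sqrt{293}}{383} \approx -1.4232 \cdot 10^{5}$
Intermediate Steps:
$D = 2527705$ ($D = - 2267 \left(29 \cdot 15 - 1550\right) = - 2267 \left(435 - 1550\right) = \left(-2267\right) \left(-1115\right) = 2527705$)
$\frac{D + 735}{\left(-29 - 23\right) + \sqrt{1290 - 118}} = \frac{2527705 + 735}{\left(-29 - 23\right) + \sqrt{1290 - 118}} = \frac{2528440}{\left(-29 - 23\right) + \sqrt{1172}} = \frac{2528440}{-52 + 2 \sqrt{293}}$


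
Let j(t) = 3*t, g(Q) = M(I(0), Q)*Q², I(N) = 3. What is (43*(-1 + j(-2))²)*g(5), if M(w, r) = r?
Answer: 263375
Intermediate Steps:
g(Q) = Q³ (g(Q) = Q*Q² = Q³)
(43*(-1 + j(-2))²)*g(5) = (43*(-1 + 3*(-2))²)*5³ = (43*(-1 - 6)²)*125 = (43*(-7)²)*125 = (43*49)*125 = 2107*125 = 263375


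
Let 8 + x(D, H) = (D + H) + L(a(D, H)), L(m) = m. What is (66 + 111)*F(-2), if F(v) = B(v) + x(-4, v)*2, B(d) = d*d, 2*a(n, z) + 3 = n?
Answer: -5487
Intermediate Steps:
a(n, z) = -3/2 + n/2
B(d) = d²
x(D, H) = -19/2 + H + 3*D/2 (x(D, H) = -8 + ((D + H) + (-3/2 + D/2)) = -8 + (-3/2 + H + 3*D/2) = -19/2 + H + 3*D/2)
F(v) = -31 + v² + 2*v (F(v) = v² + (-19/2 + v + (3/2)*(-4))*2 = v² + (-19/2 + v - 6)*2 = v² + (-31/2 + v)*2 = v² + (-31 + 2*v) = -31 + v² + 2*v)
(66 + 111)*F(-2) = (66 + 111)*(-31 + (-2)² + 2*(-2)) = 177*(-31 + 4 - 4) = 177*(-31) = -5487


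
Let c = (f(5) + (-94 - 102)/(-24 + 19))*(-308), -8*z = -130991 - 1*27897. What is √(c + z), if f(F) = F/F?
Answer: √186985/5 ≈ 86.484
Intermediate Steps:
f(F) = 1
z = 19861 (z = -(-130991 - 1*27897)/8 = -(-130991 - 27897)/8 = -⅛*(-158888) = 19861)
c = -61908/5 (c = (1 + (-94 - 102)/(-24 + 19))*(-308) = (1 - 196/(-5))*(-308) = (1 - 196*(-⅕))*(-308) = (1 + 196/5)*(-308) = (201/5)*(-308) = -61908/5 ≈ -12382.)
√(c + z) = √(-61908/5 + 19861) = √(37397/5) = √186985/5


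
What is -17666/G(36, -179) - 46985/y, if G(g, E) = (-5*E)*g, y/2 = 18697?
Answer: -271807388/150604335 ≈ -1.8048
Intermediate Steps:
y = 37394 (y = 2*18697 = 37394)
G(g, E) = -5*E*g
-17666/G(36, -179) - 46985/y = -17666/((-5*(-179)*36)) - 46985/37394 = -17666/32220 - 46985*1/37394 = -17666*1/32220 - 46985/37394 = -8833/16110 - 46985/37394 = -271807388/150604335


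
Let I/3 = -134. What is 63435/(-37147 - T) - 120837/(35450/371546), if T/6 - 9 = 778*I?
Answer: -8257970893974792/6520442575 ≈ -1.2665e+6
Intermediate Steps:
I = -402 (I = 3*(-134) = -402)
T = -1876482 (T = 54 + 6*(778*(-402)) = 54 + 6*(-312756) = 54 - 1876536 = -1876482)
63435/(-37147 - T) - 120837/(35450/371546) = 63435/(-37147 - 1*(-1876482)) - 120837/(35450/371546) = 63435/(-37147 + 1876482) - 120837/(35450*(1/371546)) = 63435/1839335 - 120837/17725/185773 = 63435*(1/1839335) - 120837*185773/17725 = 12687/367867 - 22448252001/17725 = -8257970893974792/6520442575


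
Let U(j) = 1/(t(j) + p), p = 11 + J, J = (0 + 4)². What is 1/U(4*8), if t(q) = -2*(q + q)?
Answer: -101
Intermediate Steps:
J = 16 (J = 4² = 16)
p = 27 (p = 11 + 16 = 27)
t(q) = -4*q
U(j) = 1/(27 - 4*j) (U(j) = 1/(-4*j + 27) = 1/(27 - 4*j))
1/U(4*8) = 1/(-1/(-27 + 4*(4*8))) = 1/(-1/(-27 + 4*32)) = 1/(-1/(-27 + 128)) = 1/(-1/101) = -101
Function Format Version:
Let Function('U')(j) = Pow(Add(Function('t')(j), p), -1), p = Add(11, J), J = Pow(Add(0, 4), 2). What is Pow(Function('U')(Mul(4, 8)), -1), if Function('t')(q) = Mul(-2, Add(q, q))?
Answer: -101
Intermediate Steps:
J = 16 (J = Pow(4, 2) = 16)
p = 27 (p = Add(11, 16) = 27)
Function('t')(q) = Mul(-4, q) (Function('t')(q) = Mul(-2, Mul(2, q)) = Mul(-4, q))
Function('U')(j) = Pow(Add(27, Mul(-4, j)), -1) (Function('U')(j) = Pow(Add(Mul(-4, j), 27), -1) = Pow(Add(27, Mul(-4, j)), -1))
Pow(Function('U')(Mul(4, 8)), -1) = Pow(Mul(-1, Pow(Add(-27, Mul(4, Mul(4, 8))), -1)), -1) = Pow(Mul(-1, Pow(Add(-27, Mul(4, 32)), -1)), -1) = Pow(Mul(-1, Pow(Add(-27, 128), -1)), -1) = Pow(Mul(-1, Pow(101, -1)), -1) = Pow(Mul(-1, Rational(1, 101)), -1) = Pow(Rational(-1, 101), -1) = -101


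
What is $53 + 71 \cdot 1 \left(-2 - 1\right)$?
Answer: $-160$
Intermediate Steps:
$53 + 71 \cdot 1 \left(-2 - 1\right) = 53 + 71 \cdot 1 \left(-3\right) = 53 + 71 \left(-3\right) = 53 - 213 = -160$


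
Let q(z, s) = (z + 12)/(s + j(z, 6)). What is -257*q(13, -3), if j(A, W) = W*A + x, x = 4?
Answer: -6425/79 ≈ -81.329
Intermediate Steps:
j(A, W) = 4 + A*W (j(A, W) = W*A + 4 = A*W + 4 = 4 + A*W)
q(z, s) = (12 + z)/(4 + s + 6*z) (q(z, s) = (z + 12)/(s + (4 + z*6)) = (12 + z)/(s + (4 + 6*z)) = (12 + z)/(4 + s + 6*z))
-257*q(13, -3) = -257*(12 + 13)/(4 - 3 + 6*13) = -257*25/(4 - 3 + 78) = -257*25/79 = -6425/79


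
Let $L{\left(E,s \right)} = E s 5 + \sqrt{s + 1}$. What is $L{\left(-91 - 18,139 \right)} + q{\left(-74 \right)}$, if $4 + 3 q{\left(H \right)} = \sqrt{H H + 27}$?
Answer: $- \frac{227269}{3} + 2 \sqrt{35} + \frac{\sqrt{5503}}{3} \approx -75720.0$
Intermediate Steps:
$q{\left(H \right)} = - \frac{4}{3} + \frac{\sqrt{27 + H^{2}}}{3}$ ($q{\left(H \right)} = - \frac{4}{3} + \frac{\sqrt{H H + 27}}{3} = - \frac{4}{3} + \frac{\sqrt{H^{2} + 27}}{3} = - \frac{4}{3} + \frac{\sqrt{27 + H^{2}}}{3}$)
$L{\left(E,s \right)} = \sqrt{1 + s} + 5 E s$ ($L{\left(E,s \right)} = E 5 s + \sqrt{1 + s} = 5 E s + \sqrt{1 + s} = \sqrt{1 + s} + 5 E s$)
$L{\left(-91 - 18,139 \right)} + q{\left(-74 \right)} = \left(\sqrt{1 + 139} + 5 \left(-91 - 18\right) 139\right) - \left(\frac{4}{3} - \frac{\sqrt{27 + \left(-74\right)^{2}}}{3}\right) = \left(\sqrt{140} + 5 \left(-109\right) 139\right) - \left(\frac{4}{3} - \frac{\sqrt{27 + 5476}}{3}\right) = \left(2 \sqrt{35} - 75755\right) - \left(\frac{4}{3} - \frac{\sqrt{5503}}{3}\right) = \left(-75755 + 2 \sqrt{35}\right) - \left(\frac{4}{3} - \frac{\sqrt{5503}}{3}\right) = - \frac{227269}{3} + 2 \sqrt{35} + \frac{\sqrt{5503}}{3}$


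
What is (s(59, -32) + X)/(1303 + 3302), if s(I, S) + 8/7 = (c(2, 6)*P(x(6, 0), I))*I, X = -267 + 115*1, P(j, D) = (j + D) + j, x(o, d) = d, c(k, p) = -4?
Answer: -19708/6447 ≈ -3.0569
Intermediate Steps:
P(j, D) = D + 2*j (P(j, D) = (D + j) + j = D + 2*j)
X = -152 (X = -267 + 115 = -152)
s(I, S) = -8/7 - 4*I² (s(I, S) = -8/7 + (-4*(I + 2*0))*I = -8/7 + (-4*(I + 0))*I = -8/7 + (-4*I)*I = -8/7 - 4*I²)
(s(59, -32) + X)/(1303 + 3302) = ((-8/7 - 4*59²) - 152)/(1303 + 3302) = ((-8/7 - 4*3481) - 152)/4605 = ((-8/7 - 13924) - 152)*(1/4605) = (-97476/7 - 152)*(1/4605) = -98540/7*1/4605 = -19708/6447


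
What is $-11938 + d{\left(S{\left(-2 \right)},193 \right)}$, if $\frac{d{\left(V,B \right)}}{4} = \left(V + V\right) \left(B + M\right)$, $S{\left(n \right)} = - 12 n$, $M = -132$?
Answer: $-226$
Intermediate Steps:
$d{\left(V,B \right)} = 8 V \left(-132 + B\right)$ ($d{\left(V,B \right)} = 4 \left(V + V\right) \left(B - 132\right) = 4 \cdot 2 V \left(-132 + B\right) = 8 V \left(-132 + B\right)$)
$-11938 + d{\left(S{\left(-2 \right)},193 \right)} = -11938 + 8 \left(\left(-12\right) \left(-2\right)\right) \left(-132 + 193\right) = -11938 + 8 \cdot 24 \cdot 61 = -11938 + 11712 = -226$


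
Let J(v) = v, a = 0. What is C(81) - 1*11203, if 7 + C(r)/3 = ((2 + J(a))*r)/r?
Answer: -11218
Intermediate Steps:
C(r) = -15 (C(r) = -21 + 3*(((2 + 0)*r)/r) = -21 + 3*((2*r)/r) = -21 + 3*2 = -21 + 6 = -15)
C(81) - 1*11203 = -15 - 1*11203 = -15 - 11203 = -11218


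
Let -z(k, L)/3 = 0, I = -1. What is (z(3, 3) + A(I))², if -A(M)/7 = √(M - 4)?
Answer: -245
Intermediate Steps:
z(k, L) = 0 (z(k, L) = -3*0 = 0)
A(M) = -7*√(-4 + M) (A(M) = -7*√(M - 4) = -7*√(-4 + M))
(z(3, 3) + A(I))² = (0 - 7*√(-4 - 1))² = (0 - 7*I*√5)² = (-7*I*√5)² = -245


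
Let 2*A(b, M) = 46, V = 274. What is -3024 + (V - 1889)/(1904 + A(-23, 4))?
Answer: -5828863/1927 ≈ -3024.8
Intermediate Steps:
A(b, M) = 23 (A(b, M) = (½)*46 = 23)
-3024 + (V - 1889)/(1904 + A(-23, 4)) = -3024 + (274 - 1889)/(1904 + 23) = -3024 - 1615/1927 = -5828863/1927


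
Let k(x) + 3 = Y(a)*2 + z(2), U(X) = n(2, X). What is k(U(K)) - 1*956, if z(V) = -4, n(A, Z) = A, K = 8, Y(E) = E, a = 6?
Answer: -951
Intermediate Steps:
U(X) = 2
k(x) = 5 (k(x) = -3 + (6*2 - 4) = -3 + (12 - 4) = -3 + 8 = 5)
k(U(K)) - 1*956 = 5 - 1*956 = 5 - 956 = -951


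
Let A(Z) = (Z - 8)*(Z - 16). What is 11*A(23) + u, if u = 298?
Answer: 1453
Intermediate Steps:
A(Z) = (-16 + Z)*(-8 + Z) (A(Z) = (-8 + Z)*(-16 + Z) = (-16 + Z)*(-8 + Z))
11*A(23) + u = 11*(128 + 23² - 24*23) + 298 = 11*(128 + 529 - 552) + 298 = 11*105 + 298 = 1155 + 298 = 1453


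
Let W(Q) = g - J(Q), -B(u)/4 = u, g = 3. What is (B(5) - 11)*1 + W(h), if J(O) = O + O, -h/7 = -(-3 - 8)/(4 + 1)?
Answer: 14/5 ≈ 2.8000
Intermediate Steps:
B(u) = -4*u
h = -77/5 (h = -(-7)*(-3 - 8)/(4 + 1) = -(-7)*(-11/5) = -(-7)*(-11*⅕) = -(-7)*(-11)/5 = -7*11/5 = -77/5 ≈ -15.400)
J(O) = 2*O
W(Q) = 3 - 2*Q
(B(5) - 11)*1 + W(h) = (-4*5 - 11)*1 + (3 - 2*(-77/5)) = (-20 - 11)*1 + (3 + 154/5) = -31*1 + 169/5 = -31 + 169/5 = 14/5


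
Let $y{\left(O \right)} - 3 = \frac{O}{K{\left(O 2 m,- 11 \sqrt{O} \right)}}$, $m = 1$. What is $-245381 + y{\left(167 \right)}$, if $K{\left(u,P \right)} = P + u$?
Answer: $- \frac{134221432}{547} + \frac{11 \sqrt{167}}{547} \approx -2.4538 \cdot 10^{5}$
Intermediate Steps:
$y{\left(O \right)} = 3 + \frac{O}{- 11 \sqrt{O} + 2 O}$ ($y{\left(O \right)} = 3 + \frac{O}{- 11 \sqrt{O} + O 2 \cdot 1} = 3 + \frac{O}{- 11 \sqrt{O} + 2 O 1} = 3 + \frac{O}{- 11 \sqrt{O} + 2 O}$)
$-245381 + y{\left(167 \right)} = -245381 + \frac{\left(-7\right) 167 + 33 \sqrt{167}}{\left(-2\right) 167 + 11 \sqrt{167}} = -245381 + \frac{-1169 + 33 \sqrt{167}}{-334 + 11 \sqrt{167}}$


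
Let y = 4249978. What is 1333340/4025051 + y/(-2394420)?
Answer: -6956901118039/4818831307710 ≈ -1.4437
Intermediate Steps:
1333340/4025051 + y/(-2394420) = 1333340/4025051 + 4249978/(-2394420) = 1333340*(1/4025051) + 4249978*(-1/2394420) = 1333340/4025051 - 2124989/1197210 = -6956901118039/4818831307710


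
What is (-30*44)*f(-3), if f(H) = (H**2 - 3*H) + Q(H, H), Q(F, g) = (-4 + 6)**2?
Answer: -29040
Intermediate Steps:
Q(F, g) = 4 (Q(F, g) = 2**2 = 4)
f(H) = 4 + H**2 - 3*H (f(H) = (H**2 - 3*H) + 4 = 4 + H**2 - 3*H)
(-30*44)*f(-3) = (-30*44)*(4 + (-3)**2 - 3*(-3)) = -1320*(4 + 9 + 9) = -1320*22 = -29040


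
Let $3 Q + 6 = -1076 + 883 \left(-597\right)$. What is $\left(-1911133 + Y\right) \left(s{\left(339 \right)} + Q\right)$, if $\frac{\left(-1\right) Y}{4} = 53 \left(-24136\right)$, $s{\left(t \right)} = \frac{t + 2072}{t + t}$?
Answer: $- \frac{127563575676551}{226} \approx -5.6444 \cdot 10^{11}$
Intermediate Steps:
$s{\left(t \right)} = \frac{2072 + t}{2 t}$
$Q = - \frac{528233}{3}$ ($Q = -2 + \frac{-1076 + 883 \left(-597\right)}{3} = -2 + \frac{-1076 - 527151}{3} = -2 + \frac{1}{3} \left(-528227\right) = -2 - \frac{528227}{3} = - \frac{528233}{3} \approx -1.7608 \cdot 10^{5}$)
$Y = 5116832$ ($Y = - 4 \cdot 53 \left(-24136\right) = \left(-4\right) \left(-1279208\right) = 5116832$)
$\left(-1911133 + Y\right) \left(s{\left(339 \right)} + Q\right) = \left(-1911133 + 5116832\right) \left(\frac{2072 + 339}{2 \cdot 339} - \frac{528233}{3}\right) = 3205699 \left(\frac{1}{2} \cdot \frac{1}{339} \cdot 2411 - \frac{528233}{3}\right) = 3205699 \left(\frac{2411}{678} - \frac{528233}{3}\right) = 3205699 \left(- \frac{39792749}{226}\right) = - \frac{127563575676551}{226}$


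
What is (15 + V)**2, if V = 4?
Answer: 361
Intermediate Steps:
(15 + V)**2 = (15 + 4)**2 = 19**2 = 361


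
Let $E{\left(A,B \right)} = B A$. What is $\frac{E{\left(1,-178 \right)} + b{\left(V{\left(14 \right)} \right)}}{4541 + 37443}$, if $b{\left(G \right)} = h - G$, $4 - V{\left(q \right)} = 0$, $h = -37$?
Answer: $- \frac{219}{41984} \approx -0.0052163$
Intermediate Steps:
$V{\left(q \right)} = 4$ ($V{\left(q \right)} = 4 - 0 = 4 + 0 = 4$)
$E{\left(A,B \right)} = A B$
$b{\left(G \right)} = -37 - G$
$\frac{E{\left(1,-178 \right)} + b{\left(V{\left(14 \right)} \right)}}{4541 + 37443} = \frac{1 \left(-178\right) - 41}{4541 + 37443} = \frac{-178 - 41}{41984} = \left(-178 - 41\right) \frac{1}{41984} = \left(-219\right) \frac{1}{41984} = - \frac{219}{41984}$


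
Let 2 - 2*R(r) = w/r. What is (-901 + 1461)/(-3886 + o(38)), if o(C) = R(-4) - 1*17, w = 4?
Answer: -1120/7803 ≈ -0.14353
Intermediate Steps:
R(r) = 1 - 2/r
o(C) = -31/2 (o(C) = (-2 - 4)/(-4) - 1*17 = -1/4*(-6) - 17 = 3/2 - 17 = -31/2)
(-901 + 1461)/(-3886 + o(38)) = (-901 + 1461)/(-3886 - 31/2) = 560/(-7803/2) = 560*(-2/7803) = -1120/7803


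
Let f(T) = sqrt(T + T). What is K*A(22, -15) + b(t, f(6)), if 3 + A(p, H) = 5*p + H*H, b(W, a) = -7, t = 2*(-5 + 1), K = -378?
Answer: -125503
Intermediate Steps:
f(T) = sqrt(2)*sqrt(T) (f(T) = sqrt(2*T) = sqrt(2)*sqrt(T))
t = -8 (t = 2*(-4) = -8)
A(p, H) = -3 + H**2 + 5*p (A(p, H) = -3 + (5*p + H*H) = -3 + (5*p + H**2) = -3 + (H**2 + 5*p) = -3 + H**2 + 5*p)
K*A(22, -15) + b(t, f(6)) = -378*(-3 + (-15)**2 + 5*22) - 7 = -378*(-3 + 225 + 110) - 7 = -378*332 - 7 = -125496 - 7 = -125503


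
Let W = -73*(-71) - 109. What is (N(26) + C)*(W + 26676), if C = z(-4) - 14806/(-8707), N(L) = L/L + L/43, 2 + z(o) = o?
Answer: -32034638750/374401 ≈ -85562.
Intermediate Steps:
z(o) = -2 + o
N(L) = 1 + L/43 (N(L) = 1 + L*(1/43) = 1 + L/43)
W = 5074 (W = 5183 - 109 = 5074)
C = -37436/8707 (C = (-2 - 4) - 14806/(-8707) = -6 - 14806*(-1)/8707 = -6 - 1*(-14806/8707) = -6 + 14806/8707 = -37436/8707 ≈ -4.2995)
(N(26) + C)*(W + 26676) = ((1 + (1/43)*26) - 37436/8707)*(5074 + 26676) = ((1 + 26/43) - 37436/8707)*31750 = (69/43 - 37436/8707)*31750 = -1008965/374401*31750 = -32034638750/374401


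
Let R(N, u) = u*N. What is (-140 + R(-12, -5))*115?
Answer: -9200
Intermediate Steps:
R(N, u) = N*u
(-140 + R(-12, -5))*115 = (-140 - 12*(-5))*115 = (-140 + 60)*115 = -80*115 = -9200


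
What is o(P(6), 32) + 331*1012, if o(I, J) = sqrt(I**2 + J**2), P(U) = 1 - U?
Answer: 334972 + sqrt(1049) ≈ 3.3500e+5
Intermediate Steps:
o(P(6), 32) + 331*1012 = sqrt((1 - 1*6)**2 + 32**2) + 331*1012 = sqrt((1 - 6)**2 + 1024) + 334972 = sqrt((-5)**2 + 1024) + 334972 = sqrt(25 + 1024) + 334972 = sqrt(1049) + 334972 = 334972 + sqrt(1049)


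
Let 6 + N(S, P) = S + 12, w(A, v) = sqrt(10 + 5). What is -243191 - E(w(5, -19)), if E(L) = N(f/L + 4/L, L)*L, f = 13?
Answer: -243208 - 6*sqrt(15) ≈ -2.4323e+5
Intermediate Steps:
w(A, v) = sqrt(15)
N(S, P) = 6 + S (N(S, P) = -6 + (S + 12) = -6 + (12 + S) = 6 + S)
E(L) = L*(6 + 17/L) (E(L) = (6 + (13/L + 4/L))*L = (6 + 17/L)*L = L*(6 + 17/L))
-243191 - E(w(5, -19)) = -243191 - (17 + 6*sqrt(15)) = -243191 + (-17 - 6*sqrt(15)) = -243208 - 6*sqrt(15)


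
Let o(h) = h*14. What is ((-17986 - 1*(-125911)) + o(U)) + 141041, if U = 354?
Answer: 253922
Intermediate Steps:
o(h) = 14*h
((-17986 - 1*(-125911)) + o(U)) + 141041 = ((-17986 - 1*(-125911)) + 14*354) + 141041 = ((-17986 + 125911) + 4956) + 141041 = (107925 + 4956) + 141041 = 112881 + 141041 = 253922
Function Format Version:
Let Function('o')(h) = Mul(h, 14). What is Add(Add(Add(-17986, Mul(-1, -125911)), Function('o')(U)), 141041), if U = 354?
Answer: 253922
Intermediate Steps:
Function('o')(h) = Mul(14, h)
Add(Add(Add(-17986, Mul(-1, -125911)), Function('o')(U)), 141041) = Add(Add(Add(-17986, Mul(-1, -125911)), Mul(14, 354)), 141041) = Add(Add(Add(-17986, 125911), 4956), 141041) = Add(Add(107925, 4956), 141041) = Add(112881, 141041) = 253922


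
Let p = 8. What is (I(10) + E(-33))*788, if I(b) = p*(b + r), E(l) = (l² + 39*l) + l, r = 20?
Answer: 7092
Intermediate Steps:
E(l) = l² + 40*l
I(b) = 160 + 8*b (I(b) = 8*(b + 20) = 8*(20 + b) = 160 + 8*b)
(I(10) + E(-33))*788 = ((160 + 8*10) - 33*(40 - 33))*788 = ((160 + 80) - 33*7)*788 = (240 - 231)*788 = 9*788 = 7092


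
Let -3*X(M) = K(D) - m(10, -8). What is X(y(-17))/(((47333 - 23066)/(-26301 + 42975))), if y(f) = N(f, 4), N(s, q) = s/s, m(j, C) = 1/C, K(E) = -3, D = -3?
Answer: 63917/97068 ≈ 0.65848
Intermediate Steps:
N(s, q) = 1
y(f) = 1
X(M) = 23/24 (X(M) = -(-3 - 1/(-8))/3 = -(-3 - 1*(-⅛))/3 = -(-3 + ⅛)/3 = -⅓*(-23/8) = 23/24)
X(y(-17))/(((47333 - 23066)/(-26301 + 42975))) = 23/(24*(((47333 - 23066)/(-26301 + 42975)))) = 23/(24*((24267/16674))) = 23/(24*((24267*(1/16674)))) = 23/(24*(8089/5558)) = (23/24)*(5558/8089) = 63917/97068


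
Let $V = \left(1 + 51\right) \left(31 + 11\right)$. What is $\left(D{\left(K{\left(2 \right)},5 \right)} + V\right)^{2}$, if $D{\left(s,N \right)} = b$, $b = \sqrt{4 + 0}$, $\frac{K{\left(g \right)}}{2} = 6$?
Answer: $4778596$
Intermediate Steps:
$K{\left(g \right)} = 12$ ($K{\left(g \right)} = 2 \cdot 6 = 12$)
$b = 2$ ($b = \sqrt{4} = 2$)
$D{\left(s,N \right)} = 2$
$V = 2184$ ($V = 52 \cdot 42 = 2184$)
$\left(D{\left(K{\left(2 \right)},5 \right)} + V\right)^{2} = \left(2 + 2184\right)^{2} = 2186^{2} = 4778596$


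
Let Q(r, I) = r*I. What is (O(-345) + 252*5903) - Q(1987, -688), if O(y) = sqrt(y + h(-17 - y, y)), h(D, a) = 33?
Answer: 2854612 + 2*I*sqrt(78) ≈ 2.8546e+6 + 17.664*I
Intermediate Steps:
O(y) = sqrt(33 + y) (O(y) = sqrt(y + 33) = sqrt(33 + y))
Q(r, I) = I*r
(O(-345) + 252*5903) - Q(1987, -688) = (sqrt(33 - 345) + 252*5903) - (-688)*1987 = (sqrt(-312) + 1487556) - 1*(-1367056) = (2*I*sqrt(78) + 1487556) + 1367056 = (1487556 + 2*I*sqrt(78)) + 1367056 = 2854612 + 2*I*sqrt(78)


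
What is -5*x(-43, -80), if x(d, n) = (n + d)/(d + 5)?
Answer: -615/38 ≈ -16.184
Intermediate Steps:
x(d, n) = (d + n)/(5 + d)
-5*x(-43, -80) = -5*(-43 - 80)/(5 - 43) = -5*(-123)/(-38) = -(-5)*(-123)/38 = -5*123/38 = -615/38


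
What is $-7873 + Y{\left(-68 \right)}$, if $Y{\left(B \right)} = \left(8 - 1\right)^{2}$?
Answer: $-7824$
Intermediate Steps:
$Y{\left(B \right)} = 49$ ($Y{\left(B \right)} = 7^{2} = 49$)
$-7873 + Y{\left(-68 \right)} = -7873 + 49 = -7824$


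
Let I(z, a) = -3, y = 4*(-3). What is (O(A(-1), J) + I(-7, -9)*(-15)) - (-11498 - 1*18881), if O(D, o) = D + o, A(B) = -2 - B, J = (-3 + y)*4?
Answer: 30363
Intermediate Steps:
y = -12
J = -60 (J = (-3 - 12)*4 = -15*4 = -60)
(O(A(-1), J) + I(-7, -9)*(-15)) - (-11498 - 1*18881) = (((-2 - 1*(-1)) - 60) - 3*(-15)) - (-11498 - 1*18881) = (((-2 + 1) - 60) + 45) - (-11498 - 18881) = ((-1 - 60) + 45) - 1*(-30379) = (-61 + 45) + 30379 = -16 + 30379 = 30363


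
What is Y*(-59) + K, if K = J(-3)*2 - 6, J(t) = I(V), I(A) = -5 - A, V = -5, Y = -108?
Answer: 6366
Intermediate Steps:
J(t) = 0 (J(t) = -5 - 1*(-5) = -5 + 5 = 0)
K = -6 (K = 0*2 - 6 = 0 - 6 = -6)
Y*(-59) + K = -108*(-59) - 6 = 6372 - 6 = 6366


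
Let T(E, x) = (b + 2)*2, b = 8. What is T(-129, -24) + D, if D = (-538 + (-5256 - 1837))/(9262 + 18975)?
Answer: 557109/28237 ≈ 19.730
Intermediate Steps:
T(E, x) = 20 (T(E, x) = (8 + 2)*2 = 10*2 = 20)
D = -7631/28237 (D = (-538 - 7093)/28237 = -7631*1/28237 = -7631/28237 ≈ -0.27025)
T(-129, -24) + D = 20 - 7631/28237 = 557109/28237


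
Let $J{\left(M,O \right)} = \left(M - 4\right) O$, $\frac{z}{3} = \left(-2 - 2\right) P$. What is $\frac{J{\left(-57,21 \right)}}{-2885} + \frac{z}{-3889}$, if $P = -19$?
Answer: $\frac{4324029}{11219765} \approx 0.38539$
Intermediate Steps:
$z = 228$ ($z = 3 \left(-2 - 2\right) \left(-19\right) = 3 \left(\left(-4\right) \left(-19\right)\right) = 3 \cdot 76 = 228$)
$J{\left(M,O \right)} = O \left(-4 + M\right)$ ($J{\left(M,O \right)} = \left(-4 + M\right) O = O \left(-4 + M\right)$)
$\frac{J{\left(-57,21 \right)}}{-2885} + \frac{z}{-3889} = \frac{21 \left(-4 - 57\right)}{-2885} + \frac{228}{-3889} = 21 \left(-61\right) \left(- \frac{1}{2885}\right) + 228 \left(- \frac{1}{3889}\right) = \left(-1281\right) \left(- \frac{1}{2885}\right) - \frac{228}{3889} = \frac{1281}{2885} - \frac{228}{3889} = \frac{4324029}{11219765}$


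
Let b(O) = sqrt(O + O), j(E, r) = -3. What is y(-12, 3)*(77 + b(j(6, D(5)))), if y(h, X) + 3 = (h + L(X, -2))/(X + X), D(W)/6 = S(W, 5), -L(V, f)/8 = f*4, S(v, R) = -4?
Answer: 1309/3 + 17*I*sqrt(6)/3 ≈ 436.33 + 13.88*I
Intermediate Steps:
L(V, f) = -32*f (L(V, f) = -8*f*4 = -32*f)
D(W) = -24 (D(W) = 6*(-4) = -24)
y(h, X) = -3 + (64 + h)/(2*X) (y(h, X) = -3 + (h - 32*(-2))/(X + X) = -3 + (h + 64)/((2*X)) = -3 + (64 + h)*(1/(2*X)) = -3 + (64 + h)/(2*X))
b(O) = sqrt(2)*sqrt(O) (b(O) = sqrt(2*O) = sqrt(2)*sqrt(O))
y(-12, 3)*(77 + b(j(6, D(5)))) = ((1/2)*(64 - 12 - 6*3)/3)*(77 + sqrt(2)*sqrt(-3)) = ((1/2)*(1/3)*(64 - 12 - 18))*(77 + sqrt(2)*(I*sqrt(3))) = ((1/2)*(1/3)*34)*(77 + I*sqrt(6)) = 17*(77 + I*sqrt(6))/3 = 1309/3 + 17*I*sqrt(6)/3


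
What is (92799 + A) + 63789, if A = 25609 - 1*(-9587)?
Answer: 191784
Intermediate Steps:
A = 35196 (A = 25609 + 9587 = 35196)
(92799 + A) + 63789 = (92799 + 35196) + 63789 = 127995 + 63789 = 191784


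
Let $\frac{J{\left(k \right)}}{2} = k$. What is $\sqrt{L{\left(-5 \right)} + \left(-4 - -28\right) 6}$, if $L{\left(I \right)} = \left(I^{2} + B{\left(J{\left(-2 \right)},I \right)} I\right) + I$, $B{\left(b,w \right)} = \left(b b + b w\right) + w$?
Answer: $3$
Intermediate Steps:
$J{\left(k \right)} = 2 k$
$B{\left(b,w \right)} = w + b^{2} + b w$ ($B{\left(b,w \right)} = \left(b^{2} + b w\right) + w = w + b^{2} + b w$)
$L{\left(I \right)} = I + I^{2} + I \left(16 - 3 I\right)$ ($L{\left(I \right)} = \left(I^{2} + \left(I + \left(2 \left(-2\right)\right)^{2} + 2 \left(-2\right) I\right) I\right) + I = \left(I^{2} + \left(I + \left(-4\right)^{2} - 4 I\right) I\right) + I = \left(I^{2} + \left(I + 16 - 4 I\right) I\right) + I = \left(I^{2} + \left(16 - 3 I\right) I\right) + I = \left(I^{2} + I \left(16 - 3 I\right)\right) + I = I + I^{2} + I \left(16 - 3 I\right)$)
$\sqrt{L{\left(-5 \right)} + \left(-4 - -28\right) 6} = \sqrt{- 5 \left(17 - -10\right) + \left(-4 - -28\right) 6} = \sqrt{- 5 \left(17 + 10\right) + \left(-4 + 28\right) 6} = \sqrt{\left(-5\right) 27 + 24 \cdot 6} = \sqrt{-135 + 144} = \sqrt{9} = 3$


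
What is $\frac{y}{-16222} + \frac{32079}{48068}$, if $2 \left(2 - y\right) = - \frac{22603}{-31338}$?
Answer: $\frac{8152686260189}{12218045275224} \approx 0.66727$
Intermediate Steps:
$y = \frac{102749}{62676}$ ($y = 2 - \frac{\left(-22603\right) \frac{1}{-31338}}{2} = 2 - \frac{\left(-22603\right) \left(- \frac{1}{31338}\right)}{2} = 2 - \frac{22603}{62676} = \frac{102749}{62676} \approx 1.6394$)
$\frac{y}{-16222} + \frac{32079}{48068} = \frac{102749}{62676 \left(-16222\right)} + \frac{32079}{48068} = \frac{102749}{62676} \left(- \frac{1}{16222}\right) + 32079 \cdot \frac{1}{48068} = - \frac{102749}{1016730072} + \frac{32079}{48068} = \frac{8152686260189}{12218045275224}$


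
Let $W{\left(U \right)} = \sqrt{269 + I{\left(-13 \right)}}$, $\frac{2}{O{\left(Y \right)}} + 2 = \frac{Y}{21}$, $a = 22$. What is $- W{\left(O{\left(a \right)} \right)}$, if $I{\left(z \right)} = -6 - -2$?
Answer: $- \sqrt{265} \approx -16.279$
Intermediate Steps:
$O{\left(Y \right)} = \frac{2}{-2 + \frac{Y}{21}}$
$I{\left(z \right)} = -4$ ($I{\left(z \right)} = -6 + 2 = -4$)
$W{\left(U \right)} = \sqrt{265}$ ($W{\left(U \right)} = \sqrt{269 - 4} = \sqrt{265}$)
$- W{\left(O{\left(a \right)} \right)} = - \sqrt{265}$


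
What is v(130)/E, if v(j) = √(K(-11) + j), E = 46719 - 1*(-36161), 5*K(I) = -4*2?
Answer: √3210/414400 ≈ 0.00013672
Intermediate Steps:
K(I) = -8/5 (K(I) = (-4*2)/5 = (⅕)*(-8) = -8/5)
E = 82880 (E = 46719 + 36161 = 82880)
v(j) = √(-8/5 + j)
v(130)/E = (√(-40 + 25*130)/5)/82880 = (√(-40 + 3250)/5)*(1/82880) = (√3210/5)*(1/82880) = √3210/414400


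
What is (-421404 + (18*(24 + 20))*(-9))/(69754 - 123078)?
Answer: 107133/13331 ≈ 8.0364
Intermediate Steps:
(-421404 + (18*(24 + 20))*(-9))/(69754 - 123078) = (-421404 + (18*44)*(-9))/(-53324) = (-421404 + 792*(-9))*(-1/53324) = (-421404 - 7128)*(-1/53324) = -428532*(-1/53324) = 107133/13331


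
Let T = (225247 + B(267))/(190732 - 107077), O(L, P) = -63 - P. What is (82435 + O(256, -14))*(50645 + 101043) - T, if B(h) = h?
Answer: 1045433821675526/83655 ≈ 1.2497e+10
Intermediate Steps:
T = 225514/83655 (T = (225247 + 267)/(190732 - 107077) = 225514/83655 ≈ 2.6958)
(82435 + O(256, -14))*(50645 + 101043) - T = (82435 + (-63 - 1*(-14)))*(50645 + 101043) - 1*225514/83655 = (82435 + (-63 + 14))*151688 - 225514/83655 = (82435 - 49)*151688 - 225514/83655 = 82386*151688 - 225514/83655 = 12496967568 - 225514/83655 = 1045433821675526/83655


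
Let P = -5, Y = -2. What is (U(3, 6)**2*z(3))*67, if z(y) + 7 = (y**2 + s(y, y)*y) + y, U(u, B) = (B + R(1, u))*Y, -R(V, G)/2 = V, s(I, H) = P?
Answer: -42880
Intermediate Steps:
s(I, H) = -5
R(V, G) = -2*V
U(u, B) = 4 - 2*B (U(u, B) = (B - 2*1)*(-2) = (B - 2)*(-2) = (-2 + B)*(-2) = 4 - 2*B)
z(y) = -7 + y**2 - 4*y (z(y) = -7 + ((y**2 - 5*y) + y) = -7 + (y**2 - 4*y) = -7 + y**2 - 4*y)
(U(3, 6)**2*z(3))*67 = ((4 - 2*6)**2*(-7 + 3**2 - 4*3))*67 = ((4 - 12)**2*(-7 + 9 - 12))*67 = ((-8)**2*(-10))*67 = (64*(-10))*67 = -640*67 = -42880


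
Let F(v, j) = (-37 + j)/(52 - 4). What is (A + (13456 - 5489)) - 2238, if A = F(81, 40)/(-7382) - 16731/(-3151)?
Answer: 2134143283569/372170912 ≈ 5734.3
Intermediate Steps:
F(v, j) = -37/48 + j/48 (F(v, j) = (-37 + j)/48 = (-37 + j)*(1/48) = -37/48 + j/48)
A = 1976128721/372170912 (A = (-37/48 + (1/48)*40)/(-7382) - 16731/(-3151) = (-37/48 + ⅚)*(-1/7382) - 16731*(-1/3151) = (1/16)*(-1/7382) + 16731/3151 = -1/118112 + 16731/3151 = 1976128721/372170912 ≈ 5.3097)
(A + (13456 - 5489)) - 2238 = (1976128721/372170912 + (13456 - 5489)) - 2238 = (1976128721/372170912 + 7967) - 2238 = 2967061784625/372170912 - 2238 = 2134143283569/372170912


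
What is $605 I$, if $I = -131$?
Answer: $-79255$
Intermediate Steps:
$605 I = 605 \left(-131\right) = -79255$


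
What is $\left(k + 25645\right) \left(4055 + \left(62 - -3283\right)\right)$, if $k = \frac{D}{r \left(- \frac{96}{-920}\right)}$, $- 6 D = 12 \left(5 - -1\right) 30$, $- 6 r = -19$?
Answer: $\frac{3452507000}{19} \approx 1.8171 \cdot 10^{8}$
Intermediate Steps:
$r = \frac{19}{6}$ ($r = \left(- \frac{1}{6}\right) \left(-19\right) = \frac{19}{6} \approx 3.1667$)
$D = -360$ ($D = - \frac{12 \left(5 - -1\right) 30}{6} = - \frac{12 \left(5 + 1\right) 30}{6} = - \frac{12 \cdot 6 \cdot 30}{6} = - \frac{72 \cdot 30}{6} = \left(- \frac{1}{6}\right) 2160 = -360$)
$k = - \frac{20700}{19}$ ($k = - \frac{360}{\frac{19}{6} \left(- \frac{96}{-920}\right)} = - \frac{360}{\frac{19}{6} \left(\left(-96\right) \left(- \frac{1}{920}\right)\right)} = - \frac{360}{\frac{19}{6} \cdot \frac{12}{115}} = - \frac{360}{\frac{38}{115}} = \left(-360\right) \frac{115}{38} = - \frac{20700}{19} \approx -1089.5$)
$\left(k + 25645\right) \left(4055 + \left(62 - -3283\right)\right) = \left(- \frac{20700}{19} + 25645\right) \left(4055 + \left(62 - -3283\right)\right) = \frac{466555 \left(4055 + \left(62 + 3283\right)\right)}{19} = \frac{466555 \left(4055 + 3345\right)}{19} = \frac{466555}{19} \cdot 7400 = \frac{3452507000}{19}$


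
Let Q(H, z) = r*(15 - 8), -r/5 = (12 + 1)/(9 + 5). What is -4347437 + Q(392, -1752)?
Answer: -8694939/2 ≈ -4.3475e+6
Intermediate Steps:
r = -65/14 (r = -5*(12 + 1)/(9 + 5) = -65/14 ≈ -4.6429)
Q(H, z) = -65/2 (Q(H, z) = -65*(15 - 8)/14 = -65/14*7 = -65/2)
-4347437 + Q(392, -1752) = -4347437 - 65/2 = -8694939/2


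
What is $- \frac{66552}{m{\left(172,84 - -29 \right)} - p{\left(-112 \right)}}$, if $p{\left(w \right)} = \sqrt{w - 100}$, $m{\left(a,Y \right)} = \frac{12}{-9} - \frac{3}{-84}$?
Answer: $\frac{609350112}{1507753} - \frac{939181824 i \sqrt{53}}{1507753} \approx 404.14 - 4534.8 i$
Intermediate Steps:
$m{\left(a,Y \right)} = - \frac{109}{84}$ ($m{\left(a,Y \right)} = 12 \left(- \frac{1}{9}\right) - - \frac{1}{28} = - \frac{4}{3} + \frac{1}{28} = - \frac{109}{84}$)
$p{\left(w \right)} = \sqrt{-100 + w}$
$- \frac{66552}{m{\left(172,84 - -29 \right)} - p{\left(-112 \right)}} = - \frac{66552}{- \frac{109}{84} - \sqrt{-100 - 112}} = - \frac{66552}{- \frac{109}{84} - \sqrt{-212}} = - \frac{66552}{- \frac{109}{84} - 2 i \sqrt{53}}$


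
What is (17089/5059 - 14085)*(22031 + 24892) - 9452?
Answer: -3342791942366/5059 ≈ -6.6076e+8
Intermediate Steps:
(17089/5059 - 14085)*(22031 + 24892) - 9452 = (17089*(1/5059) - 14085)*46923 - 9452 = (17089/5059 - 14085)*46923 - 9452 = -71238926/5059*46923 - 9452 = -3342744124698/5059 - 9452 = -3342791942366/5059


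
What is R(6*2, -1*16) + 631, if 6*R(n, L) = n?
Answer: 633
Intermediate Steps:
R(n, L) = n/6
R(6*2, -1*16) + 631 = (6*2)/6 + 631 = (⅙)*12 + 631 = 2 + 631 = 633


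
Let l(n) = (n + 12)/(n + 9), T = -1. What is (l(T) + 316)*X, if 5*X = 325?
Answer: 165035/8 ≈ 20629.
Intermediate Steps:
X = 65 (X = (1/5)*325 = 65)
l(n) = (12 + n)/(9 + n)
(l(T) + 316)*X = ((12 - 1)/(9 - 1) + 316)*65 = (11/8 + 316)*65 = (2539/8)*65 = 165035/8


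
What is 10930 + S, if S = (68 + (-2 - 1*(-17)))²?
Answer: 17819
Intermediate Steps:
S = 6889 (S = (68 + (-2 + 17))² = (68 + 15)² = 83² = 6889)
10930 + S = 10930 + 6889 = 17819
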